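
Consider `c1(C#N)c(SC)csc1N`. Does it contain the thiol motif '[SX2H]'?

No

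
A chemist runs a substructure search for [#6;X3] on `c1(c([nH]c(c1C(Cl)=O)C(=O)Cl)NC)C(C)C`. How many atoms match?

The query [#6;X3] means: any carbon (aromatic or not) with three total connections.
Check the 16 heavy atoms by environment: 1× n (aromatic, X3) → no; 4× c (aromatic, X3) → match; 4× C (X4) → no; 2× C (X3) → match; 2× O (X1) → no; 2× Cl (X1) → no; 1× N (X3) → no.
Summing the matching environments: 4 + 2 = 6 matching atoms.

6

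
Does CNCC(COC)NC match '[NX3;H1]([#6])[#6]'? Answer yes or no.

The pattern [NX3;H1]([#6])[#6] describes a trivalent nitrogen with one H, bonded to two carbons — a secondary amine.
The molecule carries an N-methylamino group (-NHCH3), whose atoms satisfy every constraint of the query, so the pattern matches.

Yes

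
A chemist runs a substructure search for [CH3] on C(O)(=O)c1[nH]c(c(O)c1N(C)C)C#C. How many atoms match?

The query [CH3] means: aliphatic carbon with exactly three hydrogens.
Check the 14 heavy atoms by environment: 1× n (aromatic, H1) → no; 4× c (aromatic, H0) → no; 2× O (H1) → no; 2× C (H0) → no; 1× C (H1) → no; 1× O (H0) → no; 1× N (H0) → no; 2× C (H3) → match.
That gives 2 matching atoms.

2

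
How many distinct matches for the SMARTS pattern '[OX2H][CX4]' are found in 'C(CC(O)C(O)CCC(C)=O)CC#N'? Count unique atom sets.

2

[OX2H][CX4] is the SMARTS for an aliphatic alcohol: a hydroxyl oxygen bound to an sp3 (X4) carbon.
The molecule carries 2 separate instances of a hydroxyl group (-OH) meeting every constraint; each maps to a distinct set of atoms, giving 2 matches.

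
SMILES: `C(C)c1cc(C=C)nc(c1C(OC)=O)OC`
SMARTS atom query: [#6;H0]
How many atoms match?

Check the 16 heavy atoms by environment: 1× n (aromatic, H0) → no; 4× c (aromatic, H0) → match; 1× c (aromatic, H1) → no; 3× O (H0) → no; 3× C (H3) → no; 1× C (H0) → match; 2× C (H2) → no; 1× C (H1) → no.
Summing the matching environments: 4 + 1 = 5 matching atoms.

5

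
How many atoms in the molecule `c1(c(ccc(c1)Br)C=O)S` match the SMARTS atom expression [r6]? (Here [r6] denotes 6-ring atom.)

6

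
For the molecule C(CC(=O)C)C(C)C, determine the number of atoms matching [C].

7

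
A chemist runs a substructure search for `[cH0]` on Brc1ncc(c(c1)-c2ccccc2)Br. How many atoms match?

4

The query [cH0] means: aromatic carbon with no attached hydrogen (substituted or ring-fusion).
Check the 14 heavy atoms by environment: 1× n (aromatic, H0) → no; 7× c (aromatic, H1) → no; 4× c (aromatic, H0) → match; 2× Br (H0) → no.
That gives 4 matching atoms.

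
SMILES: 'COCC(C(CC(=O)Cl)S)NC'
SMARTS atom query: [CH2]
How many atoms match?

2

Check the 12 heavy atoms by environment: 2× C (H2) → match; 2× C (H1) → no; 1× N (H1) → no; 2× C (H3) → no; 1× C (H0) → no; 2× O (H0) → no; 1× Cl (H0) → no; 1× S (H1) → no.
That gives 2 matching atoms.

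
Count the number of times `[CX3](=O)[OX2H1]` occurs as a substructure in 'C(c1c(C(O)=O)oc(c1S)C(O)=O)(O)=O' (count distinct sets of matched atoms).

[CX3](=O)[OX2H1] is the SMARTS for a carboxylic acid: an sp2 carbon double-bonded to O and single-bonded to an -OH oxygen.
The molecule carries 3 separate instances of a carboxylic acid group (-C(=O)OH) meeting every constraint; each maps to a distinct set of atoms, giving 3 matches.

3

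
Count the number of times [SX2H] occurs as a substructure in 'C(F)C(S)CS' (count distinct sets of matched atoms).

[SX2H] is the SMARTS for a thiol: an aliphatic sulfur with two connections, one being H.
The molecule carries 2 separate instances of a thiol (-SH) meeting every constraint; each maps to a distinct set of atoms, giving 2 matches.

2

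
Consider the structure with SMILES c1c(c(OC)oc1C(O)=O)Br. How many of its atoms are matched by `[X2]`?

3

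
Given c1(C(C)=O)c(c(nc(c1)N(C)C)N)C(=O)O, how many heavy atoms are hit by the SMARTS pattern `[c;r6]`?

5

Check the 16 heavy atoms by environment: 1× n (aromatic, in 6-ring) → no; 5× c (aromatic, in 6-ring) → match; 2× N (acyclic) → no; 5× C (acyclic) → no; 3× O (acyclic) → no.
That gives 5 matching atoms.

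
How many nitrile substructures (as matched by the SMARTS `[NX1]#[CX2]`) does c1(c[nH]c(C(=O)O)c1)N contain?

0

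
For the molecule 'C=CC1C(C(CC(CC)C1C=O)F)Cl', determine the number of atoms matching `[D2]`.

4

The query [D2] means: atom with exactly two heavy-atom neighbours.
Check the 14 heavy atoms by environment: 5× C (D3) → no; 4× C (D2) → match; 1× F (D1) → no; 2× C (D1) → no; 1× Cl (D1) → no; 1× O (D1) → no.
That gives 4 matching atoms.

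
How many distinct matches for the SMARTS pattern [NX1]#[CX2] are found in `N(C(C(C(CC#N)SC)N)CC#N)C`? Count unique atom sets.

2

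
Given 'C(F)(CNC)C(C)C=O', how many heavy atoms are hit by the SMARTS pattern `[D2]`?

3

The query [D2] means: atom with exactly two heavy-atom neighbours.
Check the 9 heavy atoms by environment: 2× C (D2) → match; 2× C (D3) → no; 2× C (D1) → no; 1× N (D2) → match; 1× O (D1) → no; 1× F (D1) → no.
Summing the matching environments: 2 + 1 = 3 matching atoms.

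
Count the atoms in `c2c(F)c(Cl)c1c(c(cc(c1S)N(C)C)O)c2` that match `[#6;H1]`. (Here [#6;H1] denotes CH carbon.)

3

The query [#6;H1] means: any carbon bearing exactly one hydrogen.
Check the 17 heavy atoms by environment: 7× c (aromatic, H0) → no; 3× c (aromatic, H1) → match; 1× N (H0) → no; 2× C (H3) → no; 1× S (H1) → no; 1× F (H0) → no; 1× Cl (H0) → no; 1× O (H1) → no.
That gives 3 matching atoms.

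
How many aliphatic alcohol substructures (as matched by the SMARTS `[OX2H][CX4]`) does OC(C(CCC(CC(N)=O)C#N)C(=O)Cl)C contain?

1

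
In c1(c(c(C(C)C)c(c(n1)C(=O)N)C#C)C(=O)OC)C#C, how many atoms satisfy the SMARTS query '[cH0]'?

5

The query [cH0] means: aromatic carbon with no attached hydrogen (substituted or ring-fusion).
Check the 20 heavy atoms by environment: 1× n (aromatic, H0) → no; 5× c (aromatic, H0) → match; 3× C (H1) → no; 3× C (H3) → no; 4× C (H0) → no; 3× O (H0) → no; 1× N (H2) → no.
That gives 5 matching atoms.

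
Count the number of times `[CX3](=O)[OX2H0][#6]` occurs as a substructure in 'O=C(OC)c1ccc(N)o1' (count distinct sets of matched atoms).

1

[CX3](=O)[OX2H0][#6] is the SMARTS for an ester: a carbonyl carbon bonded to an oxygen that is itself bonded to carbon (no H on that O).
Exactly one fragment in the molecule meets all constraints, giving 1 match.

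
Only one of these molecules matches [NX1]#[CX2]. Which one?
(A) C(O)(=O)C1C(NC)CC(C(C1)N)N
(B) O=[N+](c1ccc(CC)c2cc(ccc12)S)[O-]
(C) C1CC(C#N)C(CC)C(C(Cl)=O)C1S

[NX1]#[CX2] describes a nitrogen triple-bonded to a two-connected carbon (a nitrile).
(A) has a primary amino group (-NH2) but the nitrogen is NX3 (three connections), not NX1 triple-bonded.
(B) has a nitro group (-[N+](=O)[O-]) but there is no C#N triple bond.
(C) contains a nitrile (-C#N), which satisfies every atom and bond constraint.
So the answer is (C).

C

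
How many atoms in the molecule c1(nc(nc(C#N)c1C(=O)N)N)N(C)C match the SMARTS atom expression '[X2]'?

3

Check the 15 heavy atoms by environment: 2× n (aromatic, X2) → match; 4× c (aromatic, X3) → no; 1× C (X3) → no; 1× O (X1) → no; 3× N (X3) → no; 2× C (X4) → no; 1× C (X2) → match; 1× N (X1) → no.
Summing the matching environments: 2 + 1 = 3 matching atoms.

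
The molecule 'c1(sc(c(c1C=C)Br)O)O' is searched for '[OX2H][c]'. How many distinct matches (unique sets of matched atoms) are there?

2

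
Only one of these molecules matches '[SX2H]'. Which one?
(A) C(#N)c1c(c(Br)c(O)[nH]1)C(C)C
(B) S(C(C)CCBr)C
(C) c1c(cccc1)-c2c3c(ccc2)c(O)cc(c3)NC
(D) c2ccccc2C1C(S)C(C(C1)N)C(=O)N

D

[SX2H] describes an aliphatic sulfur with two connections, one being H (a thiol).
(A) has a hydroxyl group (-OH) but it is an -OH, not an -SH.
(B) has a methylthio ether (-SCH3) but the sulfur has H0 (bonded to two carbons), not H1.
(C) has a hydroxyl group (-OH) but it is an -OH, not an -SH.
(D) contains a thiol (-SH), which satisfies every atom and bond constraint.
So the answer is (D).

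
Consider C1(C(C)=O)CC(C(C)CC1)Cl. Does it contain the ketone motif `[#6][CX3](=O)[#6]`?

Yes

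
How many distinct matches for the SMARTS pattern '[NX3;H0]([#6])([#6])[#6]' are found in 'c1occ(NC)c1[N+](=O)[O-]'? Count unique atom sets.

0

[NX3;H0]([#6])([#6])[#6] is the SMARTS for a tertiary amine: a trivalent nitrogen with no H, bonded to three carbons.
The molecule has an N-methylamino group (-NHCH3), but the nitrogen still has one H (H1), not H0; nothing else fits, so there are 0 matches.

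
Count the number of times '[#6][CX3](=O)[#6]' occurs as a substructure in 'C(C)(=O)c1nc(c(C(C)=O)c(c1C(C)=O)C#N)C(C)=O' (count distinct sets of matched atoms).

4

[#6][CX3](=O)[#6] is the SMARTS for a ketone: a carbonyl carbon (no H) flanked by two carbons.
The molecule carries 4 separate instances of an acetyl/ketone group (-C(=O)CH3) meeting every constraint; each maps to a distinct set of atoms, giving 4 matches.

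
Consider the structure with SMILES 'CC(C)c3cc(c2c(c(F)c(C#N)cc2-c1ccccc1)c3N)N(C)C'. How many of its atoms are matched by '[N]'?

Check the 26 heavy atoms by environment: 16× c (aromatic) → no; 6× C → no; 1× F → no; 3× N → match.
That gives 3 matching atoms.

3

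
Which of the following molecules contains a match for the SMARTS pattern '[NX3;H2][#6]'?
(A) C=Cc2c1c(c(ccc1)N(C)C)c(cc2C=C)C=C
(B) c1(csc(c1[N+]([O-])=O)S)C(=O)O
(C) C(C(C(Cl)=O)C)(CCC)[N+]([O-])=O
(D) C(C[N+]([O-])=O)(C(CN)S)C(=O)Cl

[NX3;H2][#6] describes a trivalent nitrogen with two H attached to carbon (a primary amine).
(A) has a dimethylamino group (-N(CH3)2) but the nitrogen has H0, not H2.
(B) has a nitro group (-[N+](=O)[O-]) but the nitrogen is [N+] with no H, not NX3H2.
(C) has a nitro group (-[N+](=O)[O-]) but the nitrogen is [N+] with no H, not NX3H2.
(D) contains a primary amino group (-NH2), which satisfies every atom and bond constraint.
So the answer is (D).

D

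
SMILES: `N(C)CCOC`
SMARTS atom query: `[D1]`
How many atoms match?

2

The query [D1] means: atom with exactly one heavy-atom neighbour (degree 1).
Check the 6 heavy atoms by environment: 2× C (D2) → no; 1× O (D2) → no; 2× C (D1) → match; 1× N (D2) → no.
That gives 2 matching atoms.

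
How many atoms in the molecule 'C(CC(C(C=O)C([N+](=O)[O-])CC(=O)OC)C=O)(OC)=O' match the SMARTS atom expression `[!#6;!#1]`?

9

The query [!#6;!#1] means: not carbon and not hydrogen — any heteroatom.
Check the 20 heavy atoms by environment: 11× C → no; 7× O → match; 1× N (charge +1) → match; 1× O (charge -1) → match.
Summing the matching environments: 7 + 1 + 1 = 9 matching atoms.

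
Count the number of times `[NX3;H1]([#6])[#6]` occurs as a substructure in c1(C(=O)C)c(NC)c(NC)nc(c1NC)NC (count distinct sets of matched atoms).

4

[NX3;H1]([#6])[#6] is the SMARTS for a secondary amine: a trivalent nitrogen with one H, bonded to two carbons.
The molecule carries 4 separate instances of an N-methylamino group (-NHCH3) meeting every constraint; each maps to a distinct set of atoms, giving 4 matches.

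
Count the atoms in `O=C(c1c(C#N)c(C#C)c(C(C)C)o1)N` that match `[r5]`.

Check the 15 heavy atoms by environment: 1× o (aromatic, in 5-ring) → match; 4× c (aromatic, in 5-ring) → match; 7× C (acyclic) → no; 2× N (acyclic) → no; 1× O (acyclic) → no.
Summing the matching environments: 1 + 4 = 5 matching atoms.

5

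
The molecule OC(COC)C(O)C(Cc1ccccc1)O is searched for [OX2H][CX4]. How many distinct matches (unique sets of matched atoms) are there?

[OX2H][CX4] is the SMARTS for an aliphatic alcohol: a hydroxyl oxygen bound to an sp3 (X4) carbon.
The molecule carries 3 separate instances of a hydroxyl group (-OH) meeting every constraint; each maps to a distinct set of atoms, giving 3 matches.

3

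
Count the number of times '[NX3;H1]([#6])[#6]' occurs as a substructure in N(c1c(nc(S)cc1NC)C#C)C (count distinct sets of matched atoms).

2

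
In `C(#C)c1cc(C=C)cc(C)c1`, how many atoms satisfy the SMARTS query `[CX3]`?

The query [CX3] means: C with X3: aliphatic carbon with exactly 3 total connections.
Check the 11 heavy atoms by environment: 6× c (aromatic, X3) → no; 2× C (X2) → no; 1× C (X4) → no; 2× C (X3) → match.
That gives 2 matching atoms.

2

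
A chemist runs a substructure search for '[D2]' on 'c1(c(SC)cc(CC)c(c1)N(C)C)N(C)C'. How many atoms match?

The query [D2] means: atom with exactly two heavy-atom neighbours.
Check the 16 heavy atoms by environment: 4× c (aromatic, D3) → no; 2× c (aromatic, D2) → match; 1× C (D2) → match; 6× C (D1) → no; 2× N (D3) → no; 1× S (D2) → match.
Summing the matching environments: 2 + 1 + 1 = 4 matching atoms.

4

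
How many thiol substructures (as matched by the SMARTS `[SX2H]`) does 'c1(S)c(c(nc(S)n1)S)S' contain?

[SX2H] is the SMARTS for a thiol: an aliphatic sulfur with two connections, one being H.
The molecule carries 4 separate instances of a thiol (-SH) meeting every constraint; each maps to a distinct set of atoms, giving 4 matches.

4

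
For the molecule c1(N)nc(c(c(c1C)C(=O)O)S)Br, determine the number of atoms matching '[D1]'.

6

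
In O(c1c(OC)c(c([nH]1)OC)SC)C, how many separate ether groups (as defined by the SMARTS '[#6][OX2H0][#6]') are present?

3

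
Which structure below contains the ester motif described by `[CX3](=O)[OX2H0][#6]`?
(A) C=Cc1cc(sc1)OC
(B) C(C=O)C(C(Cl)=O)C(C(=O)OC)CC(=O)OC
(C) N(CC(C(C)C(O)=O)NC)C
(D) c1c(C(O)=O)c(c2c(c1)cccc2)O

B

[CX3](=O)[OX2H0][#6] describes a carbonyl carbon bonded to an oxygen that is itself bonded to carbon (no H on that O) (an ester).
(A) has a methoxy ether (-OCH3) but the ether oxygen is not adjacent to a C=O carbon.
(B) contains a methyl-ester group (-C(=O)OCH3), which satisfies every atom and bond constraint.
(C) has a carboxylic acid group (-C(=O)OH) but the singly-bonded O carries H (OX2H1, not H0).
(D) has a carboxylic acid group (-C(=O)OH) but the singly-bonded O carries H (OX2H1, not H0).
So the answer is (B).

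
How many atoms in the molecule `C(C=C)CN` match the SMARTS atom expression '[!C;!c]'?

1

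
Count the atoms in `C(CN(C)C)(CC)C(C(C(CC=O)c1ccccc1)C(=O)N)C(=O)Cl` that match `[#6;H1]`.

10

The query [#6;H1] means: any carbon bearing exactly one hydrogen.
Check the 25 heavy atoms by environment: 3× C (H2) → no; 5× C (H1) → match; 1× c (aromatic, H0) → no; 5× c (aromatic, H1) → match; 2× C (H0) → no; 3× O (H0) → no; 1× Cl (H0) → no; 3× C (H3) → no; 1× N (H0) → no; 1× N (H2) → no.
Summing the matching environments: 5 + 5 = 10 matching atoms.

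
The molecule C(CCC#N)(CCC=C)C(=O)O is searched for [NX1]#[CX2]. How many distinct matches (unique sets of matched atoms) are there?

[NX1]#[CX2] is the SMARTS for a nitrile: a nitrogen triple-bonded to a two-connected carbon.
Exactly one fragment in the molecule meets all constraints, giving 1 match.

1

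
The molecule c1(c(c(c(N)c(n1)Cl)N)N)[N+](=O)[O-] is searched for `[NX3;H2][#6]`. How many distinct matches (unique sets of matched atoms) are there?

3

[NX3;H2][#6] is the SMARTS for a primary amine: a trivalent nitrogen with two H attached to carbon.
The molecule carries 3 separate instances of a primary amino group (-NH2) meeting every constraint; each maps to a distinct set of atoms, giving 3 matches.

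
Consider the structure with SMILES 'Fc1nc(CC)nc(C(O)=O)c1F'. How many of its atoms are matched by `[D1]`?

5

Check the 13 heavy atoms by environment: 2× n (aromatic, D2) → no; 4× c (aromatic, D3) → no; 2× F (D1) → match; 1× C (D2) → no; 1× C (D1) → match; 1× C (D3) → no; 2× O (D1) → match.
Summing the matching environments: 2 + 1 + 2 = 5 matching atoms.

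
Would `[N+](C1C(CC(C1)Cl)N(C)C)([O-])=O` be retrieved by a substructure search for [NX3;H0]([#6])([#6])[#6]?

Yes

The pattern [NX3;H0]([#6])([#6])[#6] describes a trivalent nitrogen with no H, bonded to three carbons — a tertiary amine.
The molecule carries a dimethylamino group (-N(CH3)2), whose atoms satisfy every constraint of the query, so the pattern matches.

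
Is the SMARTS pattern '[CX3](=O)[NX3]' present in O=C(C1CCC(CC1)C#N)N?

The pattern [CX3](=O)[NX3] describes a carbonyl carbon bonded to a trivalent nitrogen — an amide.
The molecule carries a primary amide (-C(=O)NH2), whose atoms satisfy every constraint of the query, so the pattern matches.

Yes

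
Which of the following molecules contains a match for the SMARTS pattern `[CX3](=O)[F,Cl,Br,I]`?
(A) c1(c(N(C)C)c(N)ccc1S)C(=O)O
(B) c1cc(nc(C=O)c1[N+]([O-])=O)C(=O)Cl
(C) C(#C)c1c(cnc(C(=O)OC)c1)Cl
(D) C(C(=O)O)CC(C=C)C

B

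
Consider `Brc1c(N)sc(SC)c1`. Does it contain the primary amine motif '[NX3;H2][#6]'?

The pattern [NX3;H2][#6] describes a trivalent nitrogen with two H attached to carbon — a primary amine.
The molecule carries a primary amino group (-NH2), whose atoms satisfy every constraint of the query, so the pattern matches.

Yes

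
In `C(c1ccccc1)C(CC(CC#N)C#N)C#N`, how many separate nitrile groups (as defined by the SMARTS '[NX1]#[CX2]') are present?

[NX1]#[CX2] is the SMARTS for a nitrile: a nitrogen triple-bonded to a two-connected carbon.
The molecule carries 3 separate instances of a nitrile (-C#N) meeting every constraint; each maps to a distinct set of atoms, giving 3 matches.

3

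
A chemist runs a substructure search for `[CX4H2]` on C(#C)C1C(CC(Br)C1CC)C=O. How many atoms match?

2

The query [CX4H2] means: sp3 carbon (X4) with exactly two hydrogens.
Check the 12 heavy atoms by environment: 4× C (H1, X4) → no; 2× C (H2, X4) → match; 1× C (H1, X3) → no; 1× O (H0, X1) → no; 1× Br (H0, X1) → no; 1× C (H0, X2) → no; 1× C (H1, X2) → no; 1× C (H3, X4) → no.
That gives 2 matching atoms.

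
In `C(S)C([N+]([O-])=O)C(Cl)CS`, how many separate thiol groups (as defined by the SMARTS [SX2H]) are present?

2

[SX2H] is the SMARTS for a thiol: an aliphatic sulfur with two connections, one being H.
The molecule carries 2 separate instances of a thiol (-SH) meeting every constraint; each maps to a distinct set of atoms, giving 2 matches.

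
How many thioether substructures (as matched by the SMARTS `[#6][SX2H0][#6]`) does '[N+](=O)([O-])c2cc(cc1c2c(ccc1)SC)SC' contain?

2

[#6][SX2H0][#6] is the SMARTS for a thioether: an aliphatic sulfur bridging two carbons with no H on the sulfur.
The molecule carries 2 separate instances of a methylthio ether (-SCH3) meeting every constraint; each maps to a distinct set of atoms, giving 2 matches.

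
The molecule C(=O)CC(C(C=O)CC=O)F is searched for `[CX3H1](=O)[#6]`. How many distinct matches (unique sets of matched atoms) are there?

[CX3H1](=O)[#6] is the SMARTS for an aldehyde: an sp2 carbon with one H, double-bonded to O and single-bonded to carbon.
The molecule carries 3 separate instances of an aldehyde (-CHO) meeting every constraint; each maps to a distinct set of atoms, giving 3 matches.

3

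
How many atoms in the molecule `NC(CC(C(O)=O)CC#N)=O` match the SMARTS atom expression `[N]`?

2

Check the 11 heavy atoms by environment: 6× C → no; 2× N → match; 3× O → no.
That gives 2 matching atoms.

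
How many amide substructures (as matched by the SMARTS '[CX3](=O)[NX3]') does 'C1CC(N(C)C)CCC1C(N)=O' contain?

[CX3](=O)[NX3] is the SMARTS for an amide: a carbonyl carbon bonded to a trivalent nitrogen.
Exactly one fragment in the molecule meets all constraints, giving 1 match.

1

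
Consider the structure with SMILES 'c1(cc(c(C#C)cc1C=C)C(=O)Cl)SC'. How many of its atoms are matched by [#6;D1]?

The query [#6;D1] means: carbon bonded to exactly one heavy atom.
Check the 15 heavy atoms by environment: 2× c (aromatic, D2) → no; 4× c (aromatic, D3) → no; 1× S (D2) → no; 3× C (D1) → match; 2× C (D2) → no; 1× C (D3) → no; 1× O (D1) → no; 1× Cl (D1) → no.
That gives 3 matching atoms.

3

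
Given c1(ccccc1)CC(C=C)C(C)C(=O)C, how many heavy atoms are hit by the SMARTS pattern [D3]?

4

The query [D3] means: atom with exactly three heavy-atom neighbours.
Check the 15 heavy atoms by environment: 3× C (D1) → no; 3× C (D3) → match; 2× C (D2) → no; 1× c (aromatic, D3) → match; 5× c (aromatic, D2) → no; 1× O (D1) → no.
Summing the matching environments: 3 + 1 = 4 matching atoms.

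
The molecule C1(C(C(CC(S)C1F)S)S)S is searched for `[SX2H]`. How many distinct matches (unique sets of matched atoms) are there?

4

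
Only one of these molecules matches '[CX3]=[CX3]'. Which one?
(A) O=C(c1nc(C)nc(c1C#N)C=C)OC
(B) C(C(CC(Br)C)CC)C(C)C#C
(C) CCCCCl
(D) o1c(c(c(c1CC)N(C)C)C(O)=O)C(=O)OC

A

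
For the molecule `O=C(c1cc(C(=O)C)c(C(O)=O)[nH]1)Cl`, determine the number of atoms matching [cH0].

3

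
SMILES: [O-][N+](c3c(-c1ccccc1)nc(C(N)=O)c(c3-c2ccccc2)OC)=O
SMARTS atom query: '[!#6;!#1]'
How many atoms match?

The query [!#6;!#1] means: not carbon and not hydrogen — any heteroatom.
Check the 26 heavy atoms by environment: 1× n (aromatic) → match; 17× c (aromatic) → no; 1× N (charge +1) → match; 1× O (charge -1) → match; 3× O → match; 2× C → no; 1× N → match.
Summing the matching environments: 1 + 1 + 1 + 3 + 1 = 7 matching atoms.

7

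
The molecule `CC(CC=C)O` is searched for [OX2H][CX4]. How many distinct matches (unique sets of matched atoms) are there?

[OX2H][CX4] is the SMARTS for an aliphatic alcohol: a hydroxyl oxygen bound to an sp3 (X4) carbon.
Exactly one fragment in the molecule meets all constraints, giving 1 match.

1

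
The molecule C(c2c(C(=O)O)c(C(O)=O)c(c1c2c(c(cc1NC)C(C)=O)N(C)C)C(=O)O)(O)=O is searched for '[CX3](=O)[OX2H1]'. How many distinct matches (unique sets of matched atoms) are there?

4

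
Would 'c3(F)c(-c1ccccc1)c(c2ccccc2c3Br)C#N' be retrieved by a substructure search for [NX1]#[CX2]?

The pattern [NX1]#[CX2] describes a nitrogen triple-bonded to a two-connected carbon — a nitrile.
The molecule carries a nitrile (-C#N), whose atoms satisfy every constraint of the query, so the pattern matches.

Yes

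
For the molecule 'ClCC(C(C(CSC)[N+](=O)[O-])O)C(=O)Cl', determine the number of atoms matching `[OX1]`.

3

The query [OX1] means: aliphatic oxygen with one total connection — typically a carbonyl =O or an oxide.
Check the 15 heavy atoms by environment: 6× C (X4) → no; 2× Cl (X1) → no; 1× O (X2) → no; 1× N (charge +1, X3) → no; 1× O (charge -1, X1) → match; 2× O (X1) → match; 1× S (X2) → no; 1× C (X3) → no.
Summing the matching environments: 1 + 2 = 3 matching atoms.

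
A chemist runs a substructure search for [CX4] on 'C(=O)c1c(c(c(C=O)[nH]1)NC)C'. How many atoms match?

2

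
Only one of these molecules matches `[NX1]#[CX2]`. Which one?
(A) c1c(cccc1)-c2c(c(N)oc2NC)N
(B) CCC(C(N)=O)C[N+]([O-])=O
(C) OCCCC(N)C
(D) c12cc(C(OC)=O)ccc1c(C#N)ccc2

D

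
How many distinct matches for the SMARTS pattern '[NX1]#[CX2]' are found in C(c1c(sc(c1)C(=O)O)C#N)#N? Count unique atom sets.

[NX1]#[CX2] is the SMARTS for a nitrile: a nitrogen triple-bonded to a two-connected carbon.
The molecule carries 2 separate instances of a nitrile (-C#N) meeting every constraint; each maps to a distinct set of atoms, giving 2 matches.

2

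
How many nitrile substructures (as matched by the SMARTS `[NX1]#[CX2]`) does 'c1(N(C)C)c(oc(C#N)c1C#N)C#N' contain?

3

[NX1]#[CX2] is the SMARTS for a nitrile: a nitrogen triple-bonded to a two-connected carbon.
The molecule carries 3 separate instances of a nitrile (-C#N) meeting every constraint; each maps to a distinct set of atoms, giving 3 matches.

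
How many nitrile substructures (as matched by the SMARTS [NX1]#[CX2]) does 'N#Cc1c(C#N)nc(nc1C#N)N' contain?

3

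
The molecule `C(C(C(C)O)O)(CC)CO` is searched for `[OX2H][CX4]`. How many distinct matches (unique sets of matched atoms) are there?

3

[OX2H][CX4] is the SMARTS for an aliphatic alcohol: a hydroxyl oxygen bound to an sp3 (X4) carbon.
The molecule carries 3 separate instances of a hydroxyl group (-OH) meeting every constraint; each maps to a distinct set of atoms, giving 3 matches.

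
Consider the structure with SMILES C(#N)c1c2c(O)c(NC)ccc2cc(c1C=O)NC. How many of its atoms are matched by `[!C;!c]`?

The query [!C;!c] means: neither aliphatic nor aromatic carbon — same as [!#6].
Check the 19 heavy atoms by environment: 10× c (aromatic) → no; 4× C → no; 3× N → match; 2× O → match.
Summing the matching environments: 3 + 2 = 5 matching atoms.

5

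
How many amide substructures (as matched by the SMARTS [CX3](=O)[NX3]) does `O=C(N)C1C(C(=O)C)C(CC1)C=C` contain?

[CX3](=O)[NX3] is the SMARTS for an amide: a carbonyl carbon bonded to a trivalent nitrogen.
Exactly one fragment in the molecule meets all constraints, giving 1 match.

1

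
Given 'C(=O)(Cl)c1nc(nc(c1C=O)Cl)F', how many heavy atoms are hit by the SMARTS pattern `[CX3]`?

2

Check the 13 heavy atoms by environment: 2× n (aromatic, X2) → no; 4× c (aromatic, X3) → no; 2× C (X3) → match; 2× O (X1) → no; 1× F (X1) → no; 2× Cl (X1) → no.
That gives 2 matching atoms.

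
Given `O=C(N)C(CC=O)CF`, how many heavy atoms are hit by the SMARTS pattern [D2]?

3

Check the 9 heavy atoms by environment: 3× C (D2) → match; 2× C (D3) → no; 2× O (D1) → no; 1× N (D1) → no; 1× F (D1) → no.
That gives 3 matching atoms.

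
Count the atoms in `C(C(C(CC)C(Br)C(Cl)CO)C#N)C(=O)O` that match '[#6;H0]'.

2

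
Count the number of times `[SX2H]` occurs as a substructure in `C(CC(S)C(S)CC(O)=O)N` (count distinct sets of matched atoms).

[SX2H] is the SMARTS for a thiol: an aliphatic sulfur with two connections, one being H.
The molecule carries 2 separate instances of a thiol (-SH) meeting every constraint; each maps to a distinct set of atoms, giving 2 matches.

2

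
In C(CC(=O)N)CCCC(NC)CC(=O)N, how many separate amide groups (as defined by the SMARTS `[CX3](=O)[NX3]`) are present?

2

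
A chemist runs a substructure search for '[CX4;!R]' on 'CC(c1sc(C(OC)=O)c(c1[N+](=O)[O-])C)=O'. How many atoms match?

3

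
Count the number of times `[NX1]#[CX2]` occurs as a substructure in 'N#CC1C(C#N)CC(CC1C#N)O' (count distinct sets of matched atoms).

3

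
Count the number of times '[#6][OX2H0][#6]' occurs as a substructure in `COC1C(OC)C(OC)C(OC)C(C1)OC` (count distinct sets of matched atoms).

5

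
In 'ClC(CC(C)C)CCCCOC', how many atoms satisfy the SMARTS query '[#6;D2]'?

Check the 12 heavy atoms by environment: 5× C (D2) → match; 2× C (D3) → no; 1× O (D2) → no; 3× C (D1) → no; 1× Cl (D1) → no.
That gives 5 matching atoms.

5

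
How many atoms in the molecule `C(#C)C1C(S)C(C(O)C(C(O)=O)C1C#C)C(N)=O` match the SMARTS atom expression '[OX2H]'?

2

Check the 18 heavy atoms by environment: 6× C (H1, X4) → no; 2× C (H0, X3) → no; 2× O (H0, X1) → no; 2× O (H1, X2) → match; 2× C (H0, X2) → no; 2× C (H1, X2) → no; 1× S (H1, X2) → no; 1× N (H2, X3) → no.
That gives 2 matching atoms.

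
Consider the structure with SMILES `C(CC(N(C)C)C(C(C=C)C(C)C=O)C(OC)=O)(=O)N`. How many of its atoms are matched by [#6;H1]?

6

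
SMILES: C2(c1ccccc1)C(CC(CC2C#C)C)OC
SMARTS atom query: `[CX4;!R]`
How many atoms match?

2

Check the 17 heavy atoms by environment: 6× C (X4, in 6-ring) → no; 1× O (X2, acyclic) → no; 2× C (X4, acyclic) → match; 2× C (X2, acyclic) → no; 6× c (aromatic, X3, in 6-ring) → no.
That gives 2 matching atoms.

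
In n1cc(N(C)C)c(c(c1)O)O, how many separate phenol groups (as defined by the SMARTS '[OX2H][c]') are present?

2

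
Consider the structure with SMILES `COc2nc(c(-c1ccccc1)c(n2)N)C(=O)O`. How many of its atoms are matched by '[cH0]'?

The query [cH0] means: aromatic carbon with no attached hydrogen (substituted or ring-fusion).
Check the 18 heavy atoms by environment: 2× n (aromatic, H0) → no; 5× c (aromatic, H0) → match; 2× O (H0) → no; 1× C (H3) → no; 5× c (aromatic, H1) → no; 1× N (H2) → no; 1× C (H0) → no; 1× O (H1) → no.
That gives 5 matching atoms.

5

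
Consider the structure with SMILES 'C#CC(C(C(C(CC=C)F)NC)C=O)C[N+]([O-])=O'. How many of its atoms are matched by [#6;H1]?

7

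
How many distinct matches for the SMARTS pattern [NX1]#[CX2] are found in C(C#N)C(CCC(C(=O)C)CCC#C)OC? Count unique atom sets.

[NX1]#[CX2] is the SMARTS for a nitrile: a nitrogen triple-bonded to a two-connected carbon.
Exactly one fragment in the molecule meets all constraints, giving 1 match.

1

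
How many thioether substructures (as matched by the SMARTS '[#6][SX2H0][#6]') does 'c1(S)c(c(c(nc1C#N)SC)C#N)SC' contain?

2

[#6][SX2H0][#6] is the SMARTS for a thioether: an aliphatic sulfur bridging two carbons with no H on the sulfur.
The molecule carries 2 separate instances of a methylthio ether (-SCH3) meeting every constraint; each maps to a distinct set of atoms, giving 2 matches.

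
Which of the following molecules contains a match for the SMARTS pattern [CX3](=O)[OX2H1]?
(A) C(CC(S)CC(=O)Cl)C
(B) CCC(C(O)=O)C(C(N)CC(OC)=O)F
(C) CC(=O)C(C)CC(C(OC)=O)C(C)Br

[CX3](=O)[OX2H1] describes an sp2 carbon double-bonded to O and single-bonded to an -OH oxygen (a carboxylic acid).
(A) has an acyl chloride (-C(=O)Cl) but the carbonyl is bonded to Cl, not to an -OH oxygen.
(B) contains a carboxylic acid group (-C(=O)OH), which satisfies every atom and bond constraint.
(C) has a methyl-ester group (-C(=O)OCH3) but the singly-bonded O has no H (OX2H0, not OX2H1).
So the answer is (B).

B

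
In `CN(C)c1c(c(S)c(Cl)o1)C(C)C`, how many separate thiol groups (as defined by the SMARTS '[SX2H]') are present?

1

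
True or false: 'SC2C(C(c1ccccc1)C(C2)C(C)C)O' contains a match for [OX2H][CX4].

The pattern [OX2H][CX4] describes a hydroxyl oxygen bound to an sp3 (X4) carbon — an aliphatic alcohol.
The molecule carries a hydroxyl group (-OH), whose atoms satisfy every constraint of the query, so the pattern matches.

True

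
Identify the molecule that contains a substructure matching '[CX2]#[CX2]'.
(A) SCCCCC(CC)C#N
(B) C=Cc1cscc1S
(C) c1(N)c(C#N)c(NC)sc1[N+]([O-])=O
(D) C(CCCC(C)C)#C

[CX2]#[CX2] describes a carbon-carbon triple bond (an alkyne).
(A) has a nitrile (-C#N) but the triple bond is C#N, not C#C.
(B) has a vinyl group (-CH=CH2) but the C=C is a double bond; both carbons are CX3, not CX2.
(C) has a nitrile (-C#N) but the triple bond is C#N, not C#C.
(D) contains an ethynyl group (-C#CH), which satisfies every atom and bond constraint.
So the answer is (D).

D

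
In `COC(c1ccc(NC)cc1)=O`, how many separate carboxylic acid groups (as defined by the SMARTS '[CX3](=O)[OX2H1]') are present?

[CX3](=O)[OX2H1] is the SMARTS for a carboxylic acid: an sp2 carbon double-bonded to O and single-bonded to an -OH oxygen.
The molecule has a methyl-ester group (-C(=O)OCH3), but the singly-bonded O has no H (OX2H0, not OX2H1); nothing else fits, so there are 0 matches.

0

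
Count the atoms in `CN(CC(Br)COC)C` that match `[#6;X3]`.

The query [#6;X3] means: any carbon (aromatic or not) with three total connections.
Check the 9 heavy atoms by environment: 6× C (X4) → no; 1× N (X3) → no; 1× Br (X1) → no; 1× O (X2) → no.
No environment satisfies the query, so 0 matching atoms.

0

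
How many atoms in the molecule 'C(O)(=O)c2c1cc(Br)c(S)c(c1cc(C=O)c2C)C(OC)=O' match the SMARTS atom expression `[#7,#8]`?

5

The query [#7,#8] means: nitrogen or oxygen (comma = OR).
Check the 22 heavy atoms by environment: 10× c (aromatic) → no; 1× S → no; 5× C → no; 5× O → match; 1× Br → no.
That gives 5 matching atoms.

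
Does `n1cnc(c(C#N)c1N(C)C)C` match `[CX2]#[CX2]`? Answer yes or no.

No

The pattern [CX2]#[CX2] describes a carbon-carbon triple bond — an alkyne.
The closest candidate here is a nitrile (-C#N), but the triple bond is C#N, not C#C. No other fragment satisfies the full query, so there is no match.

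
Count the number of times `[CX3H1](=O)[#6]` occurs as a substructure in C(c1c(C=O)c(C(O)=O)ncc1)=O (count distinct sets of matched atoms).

[CX3H1](=O)[#6] is the SMARTS for an aldehyde: an sp2 carbon with one H, double-bonded to O and single-bonded to carbon.
The molecule carries 2 separate instances of an aldehyde (-CHO) meeting every constraint; each maps to a distinct set of atoms, giving 2 matches.

2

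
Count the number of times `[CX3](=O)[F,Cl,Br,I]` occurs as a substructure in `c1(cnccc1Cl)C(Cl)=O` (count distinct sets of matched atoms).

1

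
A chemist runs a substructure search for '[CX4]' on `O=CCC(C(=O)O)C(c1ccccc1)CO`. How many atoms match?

4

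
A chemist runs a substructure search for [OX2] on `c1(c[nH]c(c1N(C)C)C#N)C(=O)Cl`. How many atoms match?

0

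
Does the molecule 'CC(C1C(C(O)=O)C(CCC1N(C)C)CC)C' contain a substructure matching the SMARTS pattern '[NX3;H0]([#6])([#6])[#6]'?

Yes

The pattern [NX3;H0]([#6])([#6])[#6] describes a trivalent nitrogen with no H, bonded to three carbons — a tertiary amine.
The molecule carries a dimethylamino group (-N(CH3)2), whose atoms satisfy every constraint of the query, so the pattern matches.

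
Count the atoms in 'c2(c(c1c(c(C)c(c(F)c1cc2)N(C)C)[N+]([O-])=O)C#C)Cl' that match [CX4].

3

The query [CX4] means: C with X4: aliphatic carbon with exactly 4 total connections (bonds + H).
Check the 21 heavy atoms by environment: 10× c (aromatic, X3) → no; 1× N (X3) → no; 3× C (X4) → match; 1× Cl (X1) → no; 1× N (charge +1, X3) → no; 1× O (charge -1, X1) → no; 1× O (X1) → no; 2× C (X2) → no; 1× F (X1) → no.
That gives 3 matching atoms.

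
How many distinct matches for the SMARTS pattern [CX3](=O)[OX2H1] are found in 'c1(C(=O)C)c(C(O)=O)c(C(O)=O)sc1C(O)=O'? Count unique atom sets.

3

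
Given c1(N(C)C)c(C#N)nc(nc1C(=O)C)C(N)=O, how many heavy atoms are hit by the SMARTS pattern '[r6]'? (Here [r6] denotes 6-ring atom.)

The query [r6] means: r6 matches atoms in a six-membered ring.
Check the 17 heavy atoms by environment: 2× n (aromatic, in 6-ring) → match; 4× c (aromatic, in 6-ring) → match; 3× N (acyclic) → no; 6× C (acyclic) → no; 2× O (acyclic) → no.
Summing the matching environments: 2 + 4 = 6 matching atoms.

6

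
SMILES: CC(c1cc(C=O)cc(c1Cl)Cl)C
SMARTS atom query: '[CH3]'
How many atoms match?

Check the 13 heavy atoms by environment: 4× c (aromatic, H0) → no; 2× c (aromatic, H1) → no; 2× C (H1) → no; 2× C (H3) → match; 2× Cl (H0) → no; 1× O (H0) → no.
That gives 2 matching atoms.

2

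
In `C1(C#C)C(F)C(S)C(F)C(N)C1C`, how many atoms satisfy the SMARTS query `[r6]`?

6

The query [r6] means: r6 matches atoms in a six-membered ring.
Check the 13 heavy atoms by environment: 6× C (in 6-ring) → match; 1× N (acyclic) → no; 2× F (acyclic) → no; 3× C (acyclic) → no; 1× S (acyclic) → no.
That gives 6 matching atoms.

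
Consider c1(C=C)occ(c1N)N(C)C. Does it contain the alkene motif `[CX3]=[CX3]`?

Yes

The pattern [CX3]=[CX3] describes a non-aromatic C=C double bond between two sp2 carbons — an alkene.
The molecule carries a vinyl group (-CH=CH2), whose atoms satisfy every constraint of the query, so the pattern matches.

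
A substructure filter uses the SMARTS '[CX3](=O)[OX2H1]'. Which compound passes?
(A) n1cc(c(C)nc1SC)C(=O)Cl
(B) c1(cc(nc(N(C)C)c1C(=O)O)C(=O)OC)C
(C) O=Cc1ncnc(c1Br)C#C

B

[CX3](=O)[OX2H1] describes an sp2 carbon double-bonded to O and single-bonded to an -OH oxygen (a carboxylic acid).
(A) has an acyl chloride (-C(=O)Cl) but the carbonyl is bonded to Cl, not to an -OH oxygen.
(B) contains a carboxylic acid group (-C(=O)OH), which satisfies every atom and bond constraint.
(C) has an aldehyde (-CHO) but there is no singly-bonded oxygen on the carbonyl carbon.
So the answer is (B).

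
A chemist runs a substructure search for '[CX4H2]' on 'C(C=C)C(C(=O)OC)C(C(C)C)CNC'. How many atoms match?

2

The query [CX4H2] means: sp3 carbon (X4) with exactly two hydrogens.
Check the 15 heavy atoms by environment: 2× C (H2, X4) → match; 3× C (H1, X4) → no; 1× C (H1, X3) → no; 1× C (H2, X3) → no; 4× C (H3, X4) → no; 1× C (H0, X3) → no; 1× O (H0, X1) → no; 1× O (H0, X2) → no; 1× N (H1, X3) → no.
That gives 2 matching atoms.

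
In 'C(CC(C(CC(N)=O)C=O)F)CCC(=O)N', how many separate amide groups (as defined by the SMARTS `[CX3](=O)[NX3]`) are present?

[CX3](=O)[NX3] is the SMARTS for an amide: a carbonyl carbon bonded to a trivalent nitrogen.
The molecule carries 2 separate instances of a primary amide (-C(=O)NH2) meeting every constraint; each maps to a distinct set of atoms, giving 2 matches.

2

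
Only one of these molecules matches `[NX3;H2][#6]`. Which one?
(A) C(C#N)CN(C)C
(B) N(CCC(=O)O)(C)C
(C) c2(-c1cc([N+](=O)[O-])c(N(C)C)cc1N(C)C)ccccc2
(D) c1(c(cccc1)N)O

[NX3;H2][#6] describes a trivalent nitrogen with two H attached to carbon (a primary amine).
(A) has a dimethylamino group (-N(CH3)2) but the nitrogen has H0, not H2.
(B) has a dimethylamino group (-N(CH3)2) but the nitrogen has H0, not H2.
(C) has a dimethylamino group (-N(CH3)2) but the nitrogen has H0, not H2.
(D) contains a primary amino group (-NH2), which satisfies every atom and bond constraint.
So the answer is (D).

D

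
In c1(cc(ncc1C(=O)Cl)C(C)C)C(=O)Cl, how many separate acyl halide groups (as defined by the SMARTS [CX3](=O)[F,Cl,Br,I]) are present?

2

[CX3](=O)[F,Cl,Br,I] is the SMARTS for an acyl halide: a carbonyl carbon bonded to a halogen.
The molecule carries 2 separate instances of an acyl chloride (-C(=O)Cl) meeting every constraint; each maps to a distinct set of atoms, giving 2 matches.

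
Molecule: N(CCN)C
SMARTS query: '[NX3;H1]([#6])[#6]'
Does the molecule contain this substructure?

The pattern [NX3;H1]([#6])[#6] describes a trivalent nitrogen with one H, bonded to two carbons — a secondary amine.
The molecule carries an N-methylamino group (-NHCH3), whose atoms satisfy every constraint of the query, so the pattern matches.

Yes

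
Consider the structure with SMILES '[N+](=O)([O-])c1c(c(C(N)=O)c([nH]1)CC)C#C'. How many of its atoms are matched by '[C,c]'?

9

The query [C,c] means: comma = OR; matches aliphatic or aromatic carbon — same as #6.
Check the 15 heavy atoms by environment: 1× n (aromatic) → no; 4× c (aromatic) → match; 1× N (charge +1) → no; 1× O (charge -1) → no; 2× O → no; 5× C → match; 1× N → no.
Summing the matching environments: 4 + 5 = 9 matching atoms.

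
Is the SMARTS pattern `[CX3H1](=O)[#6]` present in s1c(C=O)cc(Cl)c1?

Yes

The pattern [CX3H1](=O)[#6] describes an sp2 carbon with one H, double-bonded to O and single-bonded to carbon — an aldehyde.
The molecule carries an aldehyde (-CHO), whose atoms satisfy every constraint of the query, so the pattern matches.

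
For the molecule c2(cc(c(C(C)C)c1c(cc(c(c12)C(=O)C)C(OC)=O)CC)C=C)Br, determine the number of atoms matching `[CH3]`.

5

The query [CH3] means: aliphatic carbon with exactly three hydrogens.
Check the 25 heavy atoms by environment: 8× c (aromatic, H0) → no; 2× c (aromatic, H1) → no; 2× C (H0) → no; 3× O (H0) → no; 5× C (H3) → match; 2× C (H2) → no; 2× C (H1) → no; 1× Br (H0) → no.
That gives 5 matching atoms.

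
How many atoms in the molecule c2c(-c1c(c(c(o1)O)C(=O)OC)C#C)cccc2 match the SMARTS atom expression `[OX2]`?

The query [OX2] means: aliphatic oxygen with two total connections — ether, hydroxyl, or ester single-bond O.
Check the 18 heavy atoms by environment: 1× o (aromatic, X2) → no; 10× c (aromatic, X3) → no; 1× C (X3) → no; 1× O (X1) → no; 2× O (X2) → match; 1× C (X4) → no; 2× C (X2) → no.
That gives 2 matching atoms.

2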